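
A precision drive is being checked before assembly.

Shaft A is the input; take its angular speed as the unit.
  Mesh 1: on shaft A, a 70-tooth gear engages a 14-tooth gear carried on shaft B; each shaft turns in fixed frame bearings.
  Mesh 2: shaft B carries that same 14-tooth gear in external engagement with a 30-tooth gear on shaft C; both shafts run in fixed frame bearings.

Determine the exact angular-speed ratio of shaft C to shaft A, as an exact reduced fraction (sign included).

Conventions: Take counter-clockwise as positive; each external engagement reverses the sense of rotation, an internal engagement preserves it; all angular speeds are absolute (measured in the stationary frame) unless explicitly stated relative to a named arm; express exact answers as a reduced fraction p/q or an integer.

class = fixed-axis compound train [2 meshes; 2 ratios multiply, 2 sense flips]
mesh 1 [70T→14T]: running ratio 5, sense −
mesh 2 [14T→30T]: running ratio 7/3, sense +
ω_out/ω_in = 7/3

7/3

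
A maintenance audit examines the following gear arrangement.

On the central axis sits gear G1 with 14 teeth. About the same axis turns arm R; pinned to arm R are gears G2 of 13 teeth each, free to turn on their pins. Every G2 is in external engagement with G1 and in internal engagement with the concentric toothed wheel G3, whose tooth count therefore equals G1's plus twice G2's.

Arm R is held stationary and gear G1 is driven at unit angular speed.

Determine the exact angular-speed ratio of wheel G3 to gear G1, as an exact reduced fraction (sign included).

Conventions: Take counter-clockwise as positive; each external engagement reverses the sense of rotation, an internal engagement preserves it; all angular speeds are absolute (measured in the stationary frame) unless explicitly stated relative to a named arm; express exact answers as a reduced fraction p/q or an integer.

-7/20

recognized (axles ride arm R): planetary set, 14/13/40 teeth
ring teeth: 14 + 2·13 = 40
14(ω_sun−ω_arm) = −40(ω_ring−ω_arm),  ω_arm = 0, ω_sun = 1
ω_ring = 0 − (14/40)(1−0) = -7/20
ω_out/ω_in = -7/20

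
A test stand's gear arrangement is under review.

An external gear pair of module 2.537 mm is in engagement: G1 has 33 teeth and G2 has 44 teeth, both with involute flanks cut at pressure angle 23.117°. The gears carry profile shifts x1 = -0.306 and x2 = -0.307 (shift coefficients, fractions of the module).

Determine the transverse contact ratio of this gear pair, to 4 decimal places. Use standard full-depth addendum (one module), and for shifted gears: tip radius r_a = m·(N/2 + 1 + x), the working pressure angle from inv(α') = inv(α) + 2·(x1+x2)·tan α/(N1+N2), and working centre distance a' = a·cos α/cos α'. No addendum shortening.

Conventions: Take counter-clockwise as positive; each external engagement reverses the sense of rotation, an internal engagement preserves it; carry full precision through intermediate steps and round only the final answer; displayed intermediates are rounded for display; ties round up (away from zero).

recognized (one external pair, fixed centres): single-mesh tooth geometry, m = 2.537, N1 = 33, N2 = 44
base radii: r_b1 = 38.499313, r_b2 = 51.332418
tip radii: r_a1 = 43.621178, r_a2 = 57.572141
inv(α') = inv(23.117°) + 2·(-0.306-0.307)·tan α/(33+44) = 0.01662219  ⇒  α' = 20.71477°
a' = a·cos α / cos α' = 97.6745·cos 23.117°/cos 20.71477° = 96.040469
action lengths: √(r_a1²−r_b1²) = 20.508780, √(r_a2²−r_b2²) = 26.067879
base pitch p_b = π·m·cos α = 7.330252
CR = (20.508780 + 26.067879 − 96.040469·sin 20.71477°)/7.330252 = 1.719670
contact ratio ≈ 1.7197

1.7197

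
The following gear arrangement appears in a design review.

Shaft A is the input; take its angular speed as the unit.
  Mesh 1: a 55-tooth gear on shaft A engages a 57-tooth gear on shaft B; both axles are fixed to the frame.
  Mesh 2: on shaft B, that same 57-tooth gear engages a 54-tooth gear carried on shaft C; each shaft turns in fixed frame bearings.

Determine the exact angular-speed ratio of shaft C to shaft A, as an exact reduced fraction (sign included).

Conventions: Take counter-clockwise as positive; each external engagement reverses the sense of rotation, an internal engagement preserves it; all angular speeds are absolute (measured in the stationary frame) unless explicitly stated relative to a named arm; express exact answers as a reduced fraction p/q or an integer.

55/54

class = fixed-axis compound train [2 meshes; 2 ratios multiply, 2 sense flips]
mesh 1 [55T→57T]: running ratio 55/57, sense −
mesh 2 [57T→54T]: running ratio 55/54, sense +
ω_out/ω_in = 55/54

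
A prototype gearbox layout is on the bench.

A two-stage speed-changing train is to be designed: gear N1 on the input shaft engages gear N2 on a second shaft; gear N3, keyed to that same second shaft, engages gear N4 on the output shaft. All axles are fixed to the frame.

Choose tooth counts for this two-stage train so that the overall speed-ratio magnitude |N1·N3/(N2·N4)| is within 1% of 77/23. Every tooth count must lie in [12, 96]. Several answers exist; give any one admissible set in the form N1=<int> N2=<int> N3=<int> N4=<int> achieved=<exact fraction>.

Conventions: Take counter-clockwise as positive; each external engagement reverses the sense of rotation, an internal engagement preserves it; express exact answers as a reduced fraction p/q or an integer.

topology: fixed-axis compound train — 2 stages, target 77/23
target = 77/23 in lowest terms: an exact hit needs N1·N3 = k·77 and N2·N4 = k·23 for one integer k, every count in [12, 96]; additionally prefer no 1:1 stage (N1 ≠ N2, N3 ≠ N4)
k = 1…11: no 1:1-free in-range split of k·77 and k·23 into factor pairs; take k = 12
k = 12: N1·N3 = 924 = 12·77, N2·N4 = 276 = 23·12
achieved = 12·77/(23·12) = 77/23; |achieved − target| = 0 ≤ 77/2300 ✓

N1=12 N2=23 N3=77 N4=12 achieved=77/23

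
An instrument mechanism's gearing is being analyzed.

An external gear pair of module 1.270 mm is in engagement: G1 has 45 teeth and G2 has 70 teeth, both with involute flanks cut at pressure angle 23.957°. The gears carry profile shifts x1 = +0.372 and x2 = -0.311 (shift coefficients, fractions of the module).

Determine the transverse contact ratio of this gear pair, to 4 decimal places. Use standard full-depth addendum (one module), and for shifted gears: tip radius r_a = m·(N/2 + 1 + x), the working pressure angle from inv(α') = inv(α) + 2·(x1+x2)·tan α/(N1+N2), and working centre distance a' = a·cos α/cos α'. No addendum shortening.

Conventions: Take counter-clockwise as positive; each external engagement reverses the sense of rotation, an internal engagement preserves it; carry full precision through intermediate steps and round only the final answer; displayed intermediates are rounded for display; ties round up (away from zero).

class = single-mesh tooth geometry [involute pair 45T × 70T, m = 1.270]
base radii: r_b1 = 26.113277, r_b2 = 40.620653
tip radii: r_a1 = 30.317440, r_a2 = 45.325030
inv(α') = inv(23.957°) + 2·(+0.372-0.311)·tan α/(45+70) = 0.02667257  ⇒  α' = 24.09293°
a' = a·cos α / cos α' = 73.0250·cos 23.957°/cos 24.09293° = 73.102264
action lengths: √(r_a1²−r_b1²) = 15.402725, √(r_a2²−r_b2²) = 20.107733
base pitch p_b = π·m·cos α = 3.646101
CR = (15.402725 + 20.107733 − 73.102264·sin 24.09293°)/3.646101 = 1.554761
contact ratio ≈ 1.5548

1.5548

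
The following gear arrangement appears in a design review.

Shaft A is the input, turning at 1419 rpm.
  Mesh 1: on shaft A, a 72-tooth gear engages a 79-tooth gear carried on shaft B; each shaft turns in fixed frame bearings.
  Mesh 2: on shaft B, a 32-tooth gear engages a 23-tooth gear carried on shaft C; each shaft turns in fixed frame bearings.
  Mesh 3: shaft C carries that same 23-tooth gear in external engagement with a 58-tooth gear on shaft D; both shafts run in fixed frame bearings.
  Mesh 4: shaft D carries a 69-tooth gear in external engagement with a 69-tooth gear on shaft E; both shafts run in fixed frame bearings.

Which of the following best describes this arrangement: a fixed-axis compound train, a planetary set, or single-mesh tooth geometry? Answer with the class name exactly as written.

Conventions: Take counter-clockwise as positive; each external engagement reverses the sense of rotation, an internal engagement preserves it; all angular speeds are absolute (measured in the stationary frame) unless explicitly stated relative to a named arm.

fixed-axis compound train

recognized (5 fixed axles, 4 meshes): fixed-axis compound train
classification: fixed-axis compound train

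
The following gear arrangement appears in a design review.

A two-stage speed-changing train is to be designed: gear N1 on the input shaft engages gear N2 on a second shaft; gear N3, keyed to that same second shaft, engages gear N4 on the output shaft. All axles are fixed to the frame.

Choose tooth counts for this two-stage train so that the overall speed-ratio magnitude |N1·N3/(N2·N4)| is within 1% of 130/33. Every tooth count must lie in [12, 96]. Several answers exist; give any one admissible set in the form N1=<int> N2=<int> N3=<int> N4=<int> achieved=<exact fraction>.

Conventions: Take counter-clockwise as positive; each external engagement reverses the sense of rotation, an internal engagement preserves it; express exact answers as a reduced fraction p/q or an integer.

N1=13 N2=12 N3=80 N4=22 achieved=130/33

design class (target 130/33): fixed-axis compound train
target = 130/33 in lowest terms: an exact hit needs N1·N3 = k·130 and N2·N4 = k·33 for one integer k, every count in [12, 96]; additionally prefer no 1:1 stage (N1 ≠ N2, N3 ≠ N4)
k = 1…7: no 1:1-free in-range split of k·130 and k·33 into factor pairs; take k = 8
k = 8: N1·N3 = 1040 = 13·80, N2·N4 = 264 = 12·22
achieved = 13·80/(12·22) = 130/33; |achieved − target| = 0 ≤ 13/330 ✓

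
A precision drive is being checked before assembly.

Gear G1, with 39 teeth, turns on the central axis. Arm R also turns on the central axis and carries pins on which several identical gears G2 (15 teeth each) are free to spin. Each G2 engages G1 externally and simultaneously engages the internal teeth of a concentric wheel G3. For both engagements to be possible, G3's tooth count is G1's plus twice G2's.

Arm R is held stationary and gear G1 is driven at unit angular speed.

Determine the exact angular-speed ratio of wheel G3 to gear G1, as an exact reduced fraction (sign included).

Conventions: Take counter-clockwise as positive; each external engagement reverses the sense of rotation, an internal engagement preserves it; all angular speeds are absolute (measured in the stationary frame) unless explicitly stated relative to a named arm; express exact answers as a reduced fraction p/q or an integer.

-13/23

class = planetary set [G3 = 39+2·15 = 69; Willis about the carrier]
ring teeth: 39 + 2·15 = 69
39(ω_sun−ω_arm) = −69(ω_ring−ω_arm),  ω_arm = 0, ω_sun = 1
ω_ring = 0 − (39/69)(1−0) = -13/23
ω_out/ω_in = -13/23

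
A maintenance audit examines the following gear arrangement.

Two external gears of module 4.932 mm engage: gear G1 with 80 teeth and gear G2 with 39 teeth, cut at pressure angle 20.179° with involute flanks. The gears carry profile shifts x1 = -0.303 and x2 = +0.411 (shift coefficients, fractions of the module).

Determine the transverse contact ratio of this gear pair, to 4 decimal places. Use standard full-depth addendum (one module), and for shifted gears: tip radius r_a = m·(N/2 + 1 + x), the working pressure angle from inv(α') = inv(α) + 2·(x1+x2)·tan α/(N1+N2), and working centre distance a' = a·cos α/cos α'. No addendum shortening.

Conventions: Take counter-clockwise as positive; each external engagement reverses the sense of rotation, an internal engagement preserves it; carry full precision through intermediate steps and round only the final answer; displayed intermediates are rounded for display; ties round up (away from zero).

1.6901

class = single-mesh tooth geometry [involute pair 80T × 39T, m = 4.932]
base radii: r_b1 = 185.170859, r_b2 = 90.270794
tip radii: r_a1 = 200.717604, r_a2 = 103.133052
inv(α') = inv(20.179°) + 2·(-0.303+0.411)·tan α/(80+39) = 0.01598937  ⇒  α' = 20.45777°
a' = a·cos α / cos α' = 293.4540·cos 20.179°/cos 20.45777° = 293.983146
action lengths: √(r_a1²−r_b1²) = 77.455211, √(r_a2²−r_b2²) = 49.875949
base pitch p_b = π·m·cos α = 14.543285
CR = (77.455211 + 49.875949 − 293.983146·sin 20.45777°)/14.543285 = 1.690065
contact ratio ≈ 1.6901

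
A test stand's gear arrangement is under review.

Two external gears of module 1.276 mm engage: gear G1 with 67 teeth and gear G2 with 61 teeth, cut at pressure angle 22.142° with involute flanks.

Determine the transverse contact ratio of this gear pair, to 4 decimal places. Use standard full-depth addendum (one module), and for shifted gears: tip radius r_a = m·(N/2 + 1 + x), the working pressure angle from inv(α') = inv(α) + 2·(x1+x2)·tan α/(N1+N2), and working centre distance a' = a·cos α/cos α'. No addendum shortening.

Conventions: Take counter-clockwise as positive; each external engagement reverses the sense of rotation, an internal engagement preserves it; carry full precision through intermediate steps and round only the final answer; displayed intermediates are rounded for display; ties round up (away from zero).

1.6813

recognized (one external pair, fixed centres): single-mesh tooth geometry, m = 1.276, N1 = 67, N2 = 61
base radii: r_b1 = 39.593593, r_b2 = 36.047898
tip radii: r_a1 = 44.022000, r_a2 = 40.194000
no profile shift: α' = α, a' = a
action lengths: √(r_a1²−r_b1²) = 19.242761, √(r_a2²−r_b2²) = 17.779388
base pitch p_b = π·m·cos α = 3.713043
CR = (19.242761 + 17.779388 − 81.664000·sin 22.14200°)/3.713043 = 1.681293
contact ratio ≈ 1.6813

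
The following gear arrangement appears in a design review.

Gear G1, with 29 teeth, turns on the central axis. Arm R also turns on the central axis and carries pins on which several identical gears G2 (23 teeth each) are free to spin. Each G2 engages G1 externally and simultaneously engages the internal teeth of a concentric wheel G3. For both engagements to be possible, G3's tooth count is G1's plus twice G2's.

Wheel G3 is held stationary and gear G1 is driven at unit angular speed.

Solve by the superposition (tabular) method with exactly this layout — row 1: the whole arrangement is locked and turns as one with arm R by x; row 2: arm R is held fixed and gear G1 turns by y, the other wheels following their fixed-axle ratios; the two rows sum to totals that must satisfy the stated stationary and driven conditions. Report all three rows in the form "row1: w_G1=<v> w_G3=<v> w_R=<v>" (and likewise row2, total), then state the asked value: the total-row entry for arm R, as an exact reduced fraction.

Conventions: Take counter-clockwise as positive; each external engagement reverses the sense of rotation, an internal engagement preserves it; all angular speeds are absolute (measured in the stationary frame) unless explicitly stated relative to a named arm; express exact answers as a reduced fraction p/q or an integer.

class = planetary set [G3 = 29+2·23 = 75; Willis about the carrier]
row 1 — lock + rotate with arm: ω_sun = ω_ring = ω_arm = x
superposition row 2 [arm held]: sun y, ring −(29/75)·y, arm 0
boundary: total ω_ring = x − (29/75)·y = 0 and total ω_sun = x + y = 1  ⇒  y = 75/104, x = 29/104
row 2 ring = −(29/75)·75/104 = -29/104
totals (row 1 + row 2): sun 29/104 + 75/104 = 1, ring 29/104 + (-29/104) = 0, arm 29/104 + 0 = 29/104
asked cell (total, arm) = 29/104

row1: w_G1=29/104 w_G3=29/104 w_R=29/104
row2: w_G1=75/104 w_G3=-29/104 w_R=0
total: w_G1=1 w_G3=0 w_R=29/104
asked value: 29/104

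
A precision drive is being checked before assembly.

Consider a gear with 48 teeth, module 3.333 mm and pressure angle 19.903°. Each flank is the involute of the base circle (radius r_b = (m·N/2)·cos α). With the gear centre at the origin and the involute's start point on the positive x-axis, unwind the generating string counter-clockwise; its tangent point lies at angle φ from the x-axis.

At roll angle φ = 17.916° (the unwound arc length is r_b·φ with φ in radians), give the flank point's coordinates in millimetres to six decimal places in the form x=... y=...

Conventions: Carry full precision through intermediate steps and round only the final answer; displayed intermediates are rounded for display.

single-mesh involute tooth geometry (48T wheel at module 3.333)
pitch radius r_p = m·N/2 = 3.333·48/2 = 79.992000
base radius r_b = r_p·cos α = 79.992000·cos 19.903° = 75.214102
roll angle φ = 17.916° = 0.31269319 rad
x = r_b·(cos φ + φ·sin φ) = 78.801811
y = r_b·(sin φ − φ·cos φ) = 0.759068

x=78.801811 y=0.759068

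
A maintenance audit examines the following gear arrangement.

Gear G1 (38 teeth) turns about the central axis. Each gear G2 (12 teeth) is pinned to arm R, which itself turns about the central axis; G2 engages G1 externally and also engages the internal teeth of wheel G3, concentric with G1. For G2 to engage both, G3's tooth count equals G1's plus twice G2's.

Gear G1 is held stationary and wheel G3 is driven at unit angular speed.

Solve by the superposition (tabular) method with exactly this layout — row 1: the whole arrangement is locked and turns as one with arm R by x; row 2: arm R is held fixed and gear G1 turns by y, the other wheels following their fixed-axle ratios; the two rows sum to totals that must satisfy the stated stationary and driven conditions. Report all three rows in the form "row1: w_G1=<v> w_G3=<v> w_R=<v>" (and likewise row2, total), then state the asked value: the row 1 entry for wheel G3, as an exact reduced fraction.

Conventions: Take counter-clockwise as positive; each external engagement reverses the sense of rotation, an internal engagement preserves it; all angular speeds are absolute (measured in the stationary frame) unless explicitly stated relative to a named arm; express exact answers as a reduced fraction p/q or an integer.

recognized (axles ride arm R): planetary set, 38/12/62 teeth
superposition row 1 [locked train]: every member turns x
row 2 (arm held, sun turns y): ω_ring = −(38/62)·y, ω_arm = 0
boundary: total ω_sun = x + y = 0 and total ω_ring = x − (38/62)·y = 1  ⇒  y = -31/50, x = 31/50
row 2 ring = −(38/62)·(-31/50) = 19/50
totals (row 1 + row 2): sun 31/50 + (-31/50) = 0, ring 31/50 + 19/50 = 1, arm 31/50 + 0 = 31/50
asked cell (row1, ring) = 31/50

row1: w_G1=31/50 w_G3=31/50 w_R=31/50
row2: w_G1=-31/50 w_G3=19/50 w_R=0
total: w_G1=0 w_G3=1 w_R=31/50
asked value: 31/50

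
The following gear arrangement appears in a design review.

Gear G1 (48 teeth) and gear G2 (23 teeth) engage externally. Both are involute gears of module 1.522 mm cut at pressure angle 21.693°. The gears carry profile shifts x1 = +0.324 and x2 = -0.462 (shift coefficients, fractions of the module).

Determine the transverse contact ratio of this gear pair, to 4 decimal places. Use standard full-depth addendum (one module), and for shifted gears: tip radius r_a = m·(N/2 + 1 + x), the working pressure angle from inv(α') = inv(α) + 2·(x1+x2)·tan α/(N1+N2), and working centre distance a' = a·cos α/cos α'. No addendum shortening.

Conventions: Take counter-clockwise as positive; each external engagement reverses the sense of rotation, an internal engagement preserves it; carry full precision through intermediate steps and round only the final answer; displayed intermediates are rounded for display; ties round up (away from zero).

topology: single-mesh involute geometry — m = 1.522, 48T/23T pair
base radii: r_b1 = 33.941004, r_b2 = 16.263398
tip radii: r_a1 = 38.543128, r_a2 = 18.321836
inv(α') = inv(21.693°) + 2·(+0.324-0.462)·tan α/(48+23) = 0.01764614  ⇒  α' = 21.11643°
a' = a·cos α / cos α' = 54.0310·cos 21.693°/cos 21.11643° = 53.818285
action lengths: √(r_a1²−r_b1²) = 18.264198, √(r_a2²−r_b2²) = 8.437509
base pitch p_b = π·m·cos α = 4.442867
CR = (18.264198 + 8.437509 − 53.818285·sin 21.11643°)/4.442867 = 1.645987
contact ratio ≈ 1.6460

1.6460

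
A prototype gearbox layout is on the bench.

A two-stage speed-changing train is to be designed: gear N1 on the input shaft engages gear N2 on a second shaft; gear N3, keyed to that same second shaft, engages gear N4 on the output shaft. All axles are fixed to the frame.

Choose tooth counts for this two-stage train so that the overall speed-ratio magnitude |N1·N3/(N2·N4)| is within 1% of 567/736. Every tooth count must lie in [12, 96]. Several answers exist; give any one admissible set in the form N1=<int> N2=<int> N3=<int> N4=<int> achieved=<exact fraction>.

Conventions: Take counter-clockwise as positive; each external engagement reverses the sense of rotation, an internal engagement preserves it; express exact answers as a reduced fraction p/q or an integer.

N1=21 N2=16 N3=27 N4=46 achieved=567/736

class = fixed-axis compound train [2-stage, 567/736 wanted]
target = 567/736 in lowest terms: an exact hit needs N1·N3 = k·567 and N2·N4 = k·736 for one integer k, every count in [12, 96]; additionally prefer no 1:1 stage (N1 ≠ N2, N3 ≠ N4)
k = 1: N1·N3 = 567 = 21·27, N2·N4 = 736 = 16·46
achieved = 21·27/(16·46) = 567/736; |achieved − target| = 0 ≤ 567/73600 ✓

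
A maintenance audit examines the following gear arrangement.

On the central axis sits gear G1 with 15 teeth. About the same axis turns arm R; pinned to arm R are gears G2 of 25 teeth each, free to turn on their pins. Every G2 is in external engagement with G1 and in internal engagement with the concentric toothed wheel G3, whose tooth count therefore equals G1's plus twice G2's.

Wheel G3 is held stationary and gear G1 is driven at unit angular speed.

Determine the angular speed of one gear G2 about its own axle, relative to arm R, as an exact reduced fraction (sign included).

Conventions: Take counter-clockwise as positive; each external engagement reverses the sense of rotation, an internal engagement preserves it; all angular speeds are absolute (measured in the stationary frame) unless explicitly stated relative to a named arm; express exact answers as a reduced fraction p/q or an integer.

topology: planetary set — G1 15T / G2 25T / G3 65T, arm = carrier (Willis)
ring teeth: 15 + 2·25 = 65
15(ω_sun−ω_arm) = −65(ω_ring−ω_arm),  ω_ring = 0, ω_sun = 1
15(1−ω_arm) = −65(0−ω_arm)  ⇒  80·ω_arm = 15  ⇒  ω_arm = 3/16
sun–planet mesh: 15·(1−3/16) = −25·(ω_p−ω_arm)  ⇒  ω_p−ω_arm = -39/80
exact speed ratio = -39/80

-39/80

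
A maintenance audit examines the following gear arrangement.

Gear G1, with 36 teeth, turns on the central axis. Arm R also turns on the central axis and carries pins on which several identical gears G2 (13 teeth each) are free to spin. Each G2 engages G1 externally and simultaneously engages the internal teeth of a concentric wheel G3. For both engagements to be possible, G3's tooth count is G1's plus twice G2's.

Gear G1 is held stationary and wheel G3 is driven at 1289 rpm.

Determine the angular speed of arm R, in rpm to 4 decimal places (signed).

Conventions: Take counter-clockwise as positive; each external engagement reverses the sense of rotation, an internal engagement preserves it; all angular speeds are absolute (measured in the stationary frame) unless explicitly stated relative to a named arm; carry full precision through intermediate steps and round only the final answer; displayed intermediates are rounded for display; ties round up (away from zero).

planetary set (36T centre, 13T on arm, 62T internal) — Willis relation
normalise by the input: solve with ω_ring = 1, then scale by 1289 rpm
ring teeth: 36 + 2·13 = 62
36(ω_sun−ω_arm) = −62(ω_ring−ω_arm),  ω_sun = 0, ω_ring = 1
36(0−ω_arm) = −62(1−ω_arm)  ⇒  98·ω_arm = 62  ⇒  ω_arm = 31/49
scale: ω_arm = 31/49 × 1289 rpm = +815.4898 rpm

+815.4898 rpm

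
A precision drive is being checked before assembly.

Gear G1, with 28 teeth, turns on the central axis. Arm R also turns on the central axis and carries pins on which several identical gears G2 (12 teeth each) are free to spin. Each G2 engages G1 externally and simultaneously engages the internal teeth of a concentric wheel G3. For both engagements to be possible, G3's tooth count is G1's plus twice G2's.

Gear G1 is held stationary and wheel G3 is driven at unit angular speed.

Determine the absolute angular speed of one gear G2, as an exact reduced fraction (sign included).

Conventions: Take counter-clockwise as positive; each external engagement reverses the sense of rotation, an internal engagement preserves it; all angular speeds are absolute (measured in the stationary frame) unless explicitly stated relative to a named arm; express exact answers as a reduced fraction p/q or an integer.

13/6

topology: planetary set — G1 28T / G2 12T / G3 52T, arm = carrier (Willis)
ring teeth: 28 + 2·12 = 52
28(ω_sun−ω_arm) = −52(ω_ring−ω_arm),  ω_sun = 0, ω_ring = 1
28(0−ω_arm) = −52(1−ω_arm)  ⇒  80·ω_arm = 52  ⇒  ω_arm = 13/20
sun–planet mesh: 28·(0−13/20) = −12·(ω_p−ω_arm)  ⇒  ω_p−ω_arm = 91/60
ω_p = 13/20 + 91/60 = 13/6
exact speed ratio = 13/6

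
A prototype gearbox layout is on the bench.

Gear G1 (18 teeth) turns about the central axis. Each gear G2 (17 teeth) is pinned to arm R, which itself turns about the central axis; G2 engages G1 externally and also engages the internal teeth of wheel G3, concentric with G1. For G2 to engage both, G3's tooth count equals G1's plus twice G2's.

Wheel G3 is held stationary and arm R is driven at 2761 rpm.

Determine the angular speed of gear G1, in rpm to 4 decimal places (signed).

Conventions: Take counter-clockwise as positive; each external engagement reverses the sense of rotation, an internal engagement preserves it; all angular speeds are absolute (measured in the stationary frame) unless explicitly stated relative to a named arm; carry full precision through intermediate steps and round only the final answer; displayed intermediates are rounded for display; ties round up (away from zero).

recognized (axles ride arm R): planetary set, 18/17/52 teeth
normalise by the input: solve with ω_arm = 1, then scale by 2761 rpm
ring teeth: 18 + 2·17 = 52
18(ω_sun−ω_arm) = −52(ω_ring−ω_arm),  ω_ring = 0, ω_arm = 1
ω_sun = 1 − (52/18)(0−1) = 35/9
scale: ω_sun = 35/9 × 2761 rpm = +10737.2222 rpm

+10737.2222 rpm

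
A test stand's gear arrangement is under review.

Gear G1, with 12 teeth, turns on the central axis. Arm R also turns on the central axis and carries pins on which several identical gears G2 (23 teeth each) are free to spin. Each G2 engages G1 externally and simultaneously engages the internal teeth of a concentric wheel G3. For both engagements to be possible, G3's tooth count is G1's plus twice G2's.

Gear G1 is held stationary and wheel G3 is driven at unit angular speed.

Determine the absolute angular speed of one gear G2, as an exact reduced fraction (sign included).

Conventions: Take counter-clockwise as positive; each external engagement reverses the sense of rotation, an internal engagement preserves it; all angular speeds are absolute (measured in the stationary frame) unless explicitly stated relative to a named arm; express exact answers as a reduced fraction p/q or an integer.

29/23

planetary set (12T centre, 23T on arm, 58T internal) — Willis relation
ring teeth: 12 + 2·23 = 58
12(ω_sun−ω_arm) = −58(ω_ring−ω_arm),  ω_sun = 0, ω_ring = 1
12(0−ω_arm) = −58(1−ω_arm)  ⇒  70·ω_arm = 58  ⇒  ω_arm = 29/35
sun–planet mesh: 12·(0−29/35) = −23·(ω_p−ω_arm)  ⇒  ω_p−ω_arm = 348/805
ω_p = 29/35 + 348/805 = 29/23
exact speed ratio = 29/23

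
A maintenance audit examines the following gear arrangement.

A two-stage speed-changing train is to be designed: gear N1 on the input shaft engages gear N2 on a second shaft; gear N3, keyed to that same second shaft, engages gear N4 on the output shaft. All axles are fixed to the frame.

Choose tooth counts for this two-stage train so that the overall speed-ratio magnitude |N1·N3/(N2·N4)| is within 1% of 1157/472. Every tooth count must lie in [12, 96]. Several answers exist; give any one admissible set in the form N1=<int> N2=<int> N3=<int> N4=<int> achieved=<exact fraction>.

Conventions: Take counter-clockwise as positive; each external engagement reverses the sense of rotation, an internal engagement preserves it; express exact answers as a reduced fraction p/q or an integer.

topology: fixed-axis compound train — 2 stages, target 1157/472
target = 1157/472 in lowest terms: an exact hit needs N1·N3 = k·1157 and N2·N4 = k·472 for one integer k, every count in [12, 96]; additionally prefer no 1:1 stage (N1 ≠ N2, N3 ≠ N4)
k = 1: no 1:1-free in-range split of k·1157 and k·472 into factor pairs; take k = 2
k = 2: N1·N3 = 2314 = 26·89, N2·N4 = 944 = 16·59
achieved = 26·89/(16·59) = 1157/472; |achieved − target| = 0 ≤ 1157/47200 ✓

N1=26 N2=16 N3=89 N4=59 achieved=1157/472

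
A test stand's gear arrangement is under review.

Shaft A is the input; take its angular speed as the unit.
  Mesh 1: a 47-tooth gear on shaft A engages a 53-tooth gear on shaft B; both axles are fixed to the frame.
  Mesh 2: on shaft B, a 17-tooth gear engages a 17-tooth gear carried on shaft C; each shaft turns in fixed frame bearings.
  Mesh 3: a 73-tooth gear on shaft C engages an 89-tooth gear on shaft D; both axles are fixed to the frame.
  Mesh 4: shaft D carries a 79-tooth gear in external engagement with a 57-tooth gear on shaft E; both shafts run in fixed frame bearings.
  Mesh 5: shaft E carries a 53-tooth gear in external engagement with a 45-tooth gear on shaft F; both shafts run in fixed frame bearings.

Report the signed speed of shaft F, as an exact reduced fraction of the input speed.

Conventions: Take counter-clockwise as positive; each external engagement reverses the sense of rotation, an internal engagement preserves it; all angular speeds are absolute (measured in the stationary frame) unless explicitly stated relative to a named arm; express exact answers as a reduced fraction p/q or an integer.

-271049/228285

5-mesh fixed-axis compound train (all bearings frame-fixed)
mesh 1 [47T→53T]: |ω|/ω_in = 1×47/53 = 47/53, sense flips to −
mesh 2 [17T→17T]: |ω|/ω_in = (47/53)×17/17 = 47/53, sense flips to +
mesh 3 [73T→89T]: |ω|/ω_in = (47/53)×73/89 = 3431/4717, sense flips to −
mesh 4 [79T→57T]: |ω|/ω_in = (3431/4717)×79/57 = 271049/268869, sense flips to +
mesh 5 [53T→45T]: |ω|/ω_in = (271049/268869)×53/45 = 271049/228285, sense flips to −
signed output speed (× input speed) = -271049/228285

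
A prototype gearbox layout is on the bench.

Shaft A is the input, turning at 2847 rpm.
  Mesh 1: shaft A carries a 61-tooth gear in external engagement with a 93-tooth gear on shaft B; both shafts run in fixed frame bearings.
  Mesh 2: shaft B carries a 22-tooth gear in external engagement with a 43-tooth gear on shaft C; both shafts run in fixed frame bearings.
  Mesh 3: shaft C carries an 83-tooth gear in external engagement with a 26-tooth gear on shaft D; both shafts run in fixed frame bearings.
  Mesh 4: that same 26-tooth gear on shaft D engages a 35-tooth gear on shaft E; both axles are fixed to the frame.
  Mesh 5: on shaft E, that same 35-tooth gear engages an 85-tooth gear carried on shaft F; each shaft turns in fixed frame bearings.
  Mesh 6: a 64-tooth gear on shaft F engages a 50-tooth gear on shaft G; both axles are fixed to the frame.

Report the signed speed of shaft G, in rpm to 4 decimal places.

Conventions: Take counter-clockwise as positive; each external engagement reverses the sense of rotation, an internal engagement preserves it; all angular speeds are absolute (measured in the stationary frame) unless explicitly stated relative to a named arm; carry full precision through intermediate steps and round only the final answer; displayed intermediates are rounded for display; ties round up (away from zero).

+1194.1468 rpm

6-mesh fixed-axis compound train (all bearings frame-fixed)
mesh 1 [61T→93T]: ω = 2847.0000×61/93 = 1867.3871 rpm, sense flips to −
mesh 2 [22T→43T]: ω = 1867.3871×22/43 = 955.4074 rpm, sense flips to +
mesh 3 [83T→26T]: ω = 955.4074×83/26 = 3049.9542 rpm, sense flips to −
mesh 4 [26T→35T]: ω = 3049.9542×26/35 = 2265.6803 rpm, sense flips to +
mesh 5 [35T→85T]: ω = 2265.6803×35/85 = 932.9272 rpm, sense flips to −
mesh 6 [64T→50T]: ω = 932.9272×64/50 = 1194.1468 rpm, sense flips to +
signed output speed = +1194.1468 rpm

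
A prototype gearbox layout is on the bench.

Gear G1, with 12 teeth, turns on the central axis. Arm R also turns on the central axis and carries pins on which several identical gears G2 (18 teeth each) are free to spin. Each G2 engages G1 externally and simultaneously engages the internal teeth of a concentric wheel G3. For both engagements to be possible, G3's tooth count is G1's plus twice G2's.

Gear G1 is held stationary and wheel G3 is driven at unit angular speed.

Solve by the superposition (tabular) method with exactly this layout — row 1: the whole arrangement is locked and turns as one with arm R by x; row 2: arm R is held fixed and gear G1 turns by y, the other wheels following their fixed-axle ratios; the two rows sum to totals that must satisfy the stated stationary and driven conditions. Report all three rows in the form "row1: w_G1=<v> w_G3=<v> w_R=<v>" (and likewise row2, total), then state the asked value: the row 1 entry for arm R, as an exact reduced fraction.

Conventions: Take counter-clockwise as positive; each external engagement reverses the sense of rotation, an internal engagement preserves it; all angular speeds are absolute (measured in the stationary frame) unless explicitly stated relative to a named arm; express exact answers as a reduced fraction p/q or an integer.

row1: w_G1=4/5 w_G3=4/5 w_R=4/5
row2: w_G1=-4/5 w_G3=1/5 w_R=0
total: w_G1=0 w_G3=1 w_R=4/5
asked value: 4/5

topology: planetary set — G1 12T / G2 18T / G3 48T, arm = carrier (Willis)
row 1 — lock + rotate with arm: ω_sun = ω_ring = ω_arm = x
row 2: sun turns y, ring = −(12/48)·y, arm 0
boundary: total ω_sun = x + y = 0 and total ω_ring = x − (12/48)·y = 1  ⇒  y = -4/5, x = 4/5
row 2 ring = −(12/48)·(-4/5) = 1/5
totals (row 1 + row 2): sun 4/5 + (-4/5) = 0, ring 4/5 + 1/5 = 1, arm 4/5 + 0 = 4/5
asked cell (row1, arm) = 4/5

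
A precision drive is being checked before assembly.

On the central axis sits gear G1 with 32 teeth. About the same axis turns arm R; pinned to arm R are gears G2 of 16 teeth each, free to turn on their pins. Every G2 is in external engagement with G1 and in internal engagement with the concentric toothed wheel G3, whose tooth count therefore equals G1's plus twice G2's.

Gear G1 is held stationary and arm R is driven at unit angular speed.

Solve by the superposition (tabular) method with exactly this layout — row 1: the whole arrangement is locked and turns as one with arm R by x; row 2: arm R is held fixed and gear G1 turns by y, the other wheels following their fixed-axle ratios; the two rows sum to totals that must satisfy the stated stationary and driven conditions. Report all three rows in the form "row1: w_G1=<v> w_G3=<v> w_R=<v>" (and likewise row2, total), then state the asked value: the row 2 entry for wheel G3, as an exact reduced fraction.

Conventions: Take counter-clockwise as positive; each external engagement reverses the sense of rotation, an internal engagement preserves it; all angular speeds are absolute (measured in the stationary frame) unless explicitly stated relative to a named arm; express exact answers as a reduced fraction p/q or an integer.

recognized (axles ride arm R): planetary set, 32/16/64 teeth
row 1: whole set turns with the arm by x
superposition row 2 [arm held]: sun y, ring −(32/64)·y, arm 0
boundary: total ω_sun = x + y = 0 and total ω_arm = x = 1  ⇒  y = -1, x = 1
row 2 ring = −(32/64)·(-1) = 1/2
totals (row 1 + row 2): sun 1 + (-1) = 0, ring 1 + 1/2 = 3/2, arm 1 + 0 = 1
asked cell (row2, ring) = 1/2

row1: w_G1=1 w_G3=1 w_R=1
row2: w_G1=-1 w_G3=1/2 w_R=0
total: w_G1=0 w_G3=3/2 w_R=1
asked value: 1/2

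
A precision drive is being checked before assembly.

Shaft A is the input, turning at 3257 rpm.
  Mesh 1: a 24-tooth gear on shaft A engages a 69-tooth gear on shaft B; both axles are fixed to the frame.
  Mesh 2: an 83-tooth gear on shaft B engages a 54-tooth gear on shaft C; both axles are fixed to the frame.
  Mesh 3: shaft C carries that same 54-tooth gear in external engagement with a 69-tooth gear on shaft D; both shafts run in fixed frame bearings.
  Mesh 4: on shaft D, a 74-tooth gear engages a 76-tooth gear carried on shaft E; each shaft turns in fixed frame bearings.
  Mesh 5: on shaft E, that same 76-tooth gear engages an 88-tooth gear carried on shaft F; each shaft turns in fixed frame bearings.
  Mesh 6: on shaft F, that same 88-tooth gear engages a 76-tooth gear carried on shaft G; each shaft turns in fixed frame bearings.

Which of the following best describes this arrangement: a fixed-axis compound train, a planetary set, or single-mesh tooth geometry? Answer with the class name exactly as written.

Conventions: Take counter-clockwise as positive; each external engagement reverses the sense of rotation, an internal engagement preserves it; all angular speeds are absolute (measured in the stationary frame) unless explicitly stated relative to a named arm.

fixed-axis compound train

topology: fixed-axis compound train — 6 meshes, A→G
classification: fixed-axis compound train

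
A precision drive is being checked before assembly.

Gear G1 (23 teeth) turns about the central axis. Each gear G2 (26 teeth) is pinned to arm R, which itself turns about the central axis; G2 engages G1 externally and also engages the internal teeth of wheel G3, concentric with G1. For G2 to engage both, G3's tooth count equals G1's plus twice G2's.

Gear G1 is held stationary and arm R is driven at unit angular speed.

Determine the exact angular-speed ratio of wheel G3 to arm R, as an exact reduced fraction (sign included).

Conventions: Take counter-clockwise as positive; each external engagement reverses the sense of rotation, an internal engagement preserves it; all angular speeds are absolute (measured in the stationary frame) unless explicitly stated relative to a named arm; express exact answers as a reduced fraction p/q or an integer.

98/75

class = planetary set [G3 = 23+2·26 = 75; Willis about the carrier]
ring teeth: 23 + 2·26 = 75
23(ω_sun−ω_arm) = −75(ω_ring−ω_arm),  ω_sun = 0, ω_arm = 1
ω_ring = 1 − (23/75)(0−1) = 98/75
ω_out/ω_in = 98/75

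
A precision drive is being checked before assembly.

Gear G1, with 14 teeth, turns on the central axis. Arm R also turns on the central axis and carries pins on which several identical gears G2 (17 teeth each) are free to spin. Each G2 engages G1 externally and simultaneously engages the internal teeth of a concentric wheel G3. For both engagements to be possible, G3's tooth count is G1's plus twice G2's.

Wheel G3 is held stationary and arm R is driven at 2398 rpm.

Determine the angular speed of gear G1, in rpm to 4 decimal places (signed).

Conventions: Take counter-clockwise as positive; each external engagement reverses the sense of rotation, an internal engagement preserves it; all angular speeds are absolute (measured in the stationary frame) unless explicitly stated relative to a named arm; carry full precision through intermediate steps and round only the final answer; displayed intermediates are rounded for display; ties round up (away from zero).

+10619.7143 rpm

planetary set (14T centre, 17T on arm, 48T internal) — Willis relation
normalise by the input: solve with ω_arm = 1, then scale by 2398 rpm
ring teeth: 14 + 2·17 = 48
14(ω_sun−ω_arm) = −48(ω_ring−ω_arm),  ω_ring = 0, ω_arm = 1
ω_sun = 1 − (48/14)(0−1) = 31/7
scale: ω_sun = 31/7 × 2398 rpm = +10619.7143 rpm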